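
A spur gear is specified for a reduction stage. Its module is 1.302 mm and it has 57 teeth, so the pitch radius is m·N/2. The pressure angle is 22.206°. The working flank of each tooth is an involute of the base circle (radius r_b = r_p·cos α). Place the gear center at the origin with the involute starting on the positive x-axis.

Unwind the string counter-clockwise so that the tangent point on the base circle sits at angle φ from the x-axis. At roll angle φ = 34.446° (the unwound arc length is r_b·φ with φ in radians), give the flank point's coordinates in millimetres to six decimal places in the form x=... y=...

x=40.013522 y=2.399584

pitch radius r_p = m·N/2 = 1.302·57/2 = 37.107000
base radius r_b = r_p·cos α = 37.107000·cos 22.206° = 34.354811
roll angle φ = 34.446° = 0.60119611 rad
x = r_b·(cos φ + φ·sin φ) = 34.354811·(0.82465965 + 0.60119611·0.56562926) = 40.013522
y = r_b·(sin φ − φ·cos φ) = 34.354811·(0.56562926 − 0.60119611·0.82465965) = 2.399584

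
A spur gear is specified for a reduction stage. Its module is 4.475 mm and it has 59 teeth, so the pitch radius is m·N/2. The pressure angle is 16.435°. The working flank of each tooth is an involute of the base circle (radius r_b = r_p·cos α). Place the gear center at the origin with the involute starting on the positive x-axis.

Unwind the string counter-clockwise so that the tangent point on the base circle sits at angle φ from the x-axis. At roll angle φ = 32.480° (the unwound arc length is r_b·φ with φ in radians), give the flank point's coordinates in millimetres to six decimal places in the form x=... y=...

x=145.357953 y=7.444500

pitch radius r_p = m·N/2 = 4.475·59/2 = 132.012500
base radius r_b = r_p·cos α = 132.012500·cos 16.435° = 126.618644
roll angle φ = 32.480° = 0.56688294 rad
x = r_b·(cos φ + φ·sin φ) = 126.618644·(0.84357895 + 0.56688294·0.53700518) = 145.357953
y = r_b·(sin φ − φ·cos φ) = 126.618644·(0.53700518 − 0.56688294·0.84357895) = 7.444500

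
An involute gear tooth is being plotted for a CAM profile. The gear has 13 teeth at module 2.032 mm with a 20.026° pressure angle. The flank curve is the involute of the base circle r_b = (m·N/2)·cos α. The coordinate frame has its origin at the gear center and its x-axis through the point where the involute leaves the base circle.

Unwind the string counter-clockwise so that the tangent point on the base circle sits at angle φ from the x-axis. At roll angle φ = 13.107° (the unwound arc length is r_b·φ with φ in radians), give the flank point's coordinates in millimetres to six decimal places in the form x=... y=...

x=12.729873 y=0.049260

pitch radius r_p = m·N/2 = 2.032·13/2 = 13.208000
base radius r_b = r_p·cos α = 13.208000·cos 20.026° = 12.409409
roll angle φ = 13.107° = 0.22876031 rad
x = r_b·(cos φ + φ·sin φ) = 12.409409·(0.97394827 + 0.22876031·0.22677030) = 12.729873
y = r_b·(sin φ − φ·cos φ) = 12.409409·(0.22677030 − 0.22876031·0.97394827) = 0.049260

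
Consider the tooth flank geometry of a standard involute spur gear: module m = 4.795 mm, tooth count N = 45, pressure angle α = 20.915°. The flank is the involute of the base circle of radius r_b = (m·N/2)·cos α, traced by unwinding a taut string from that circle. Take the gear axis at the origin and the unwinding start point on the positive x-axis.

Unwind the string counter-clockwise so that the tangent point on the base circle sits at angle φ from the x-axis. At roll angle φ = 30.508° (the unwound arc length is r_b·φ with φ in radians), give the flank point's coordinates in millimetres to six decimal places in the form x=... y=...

pitch radius r_p = m·N/2 = 4.795·45/2 = 107.887500
base radius r_b = r_p·cos α = 107.887500·cos 20.915° = 100.778906
roll angle φ = 30.508° = 0.53246505 rad
x = r_b·(cos φ + φ·sin φ) = 100.778906·(0.86155829 + 0.53246505·0.50765866) = 114.068497
y = r_b·(sin φ − φ·cos φ) = 100.778906·(0.50765866 − 0.53246505·0.86155829) = 4.928994

x=114.068497 y=4.928994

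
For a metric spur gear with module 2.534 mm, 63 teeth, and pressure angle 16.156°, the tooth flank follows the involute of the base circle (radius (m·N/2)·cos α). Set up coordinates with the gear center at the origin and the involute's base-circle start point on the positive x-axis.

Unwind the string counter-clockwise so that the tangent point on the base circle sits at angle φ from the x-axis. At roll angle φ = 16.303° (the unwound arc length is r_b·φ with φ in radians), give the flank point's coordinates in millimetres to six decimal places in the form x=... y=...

pitch radius r_p = m·N/2 = 2.534·63/2 = 79.821000
base radius r_b = r_p·cos α = 79.821000·cos 16.156° = 76.668681
roll angle φ = 16.303° = 0.28454103 rad
x = r_b·(cos φ + φ·sin φ) = 76.668681·(0.95979059 + 0.28454103·0.28071696) = 79.709828
y = r_b·(sin φ − φ·cos φ) = 76.668681·(0.28071696 − 0.28454103·0.95979059) = 0.583998

x=79.709828 y=0.583998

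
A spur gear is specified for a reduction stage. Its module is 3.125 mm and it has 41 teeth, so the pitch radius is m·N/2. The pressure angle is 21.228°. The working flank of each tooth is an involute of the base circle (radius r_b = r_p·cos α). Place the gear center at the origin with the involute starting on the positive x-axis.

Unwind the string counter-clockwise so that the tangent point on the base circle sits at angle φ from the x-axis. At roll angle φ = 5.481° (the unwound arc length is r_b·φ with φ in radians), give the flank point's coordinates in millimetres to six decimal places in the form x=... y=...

pitch radius r_p = m·N/2 = 3.125·41/2 = 64.062500
base radius r_b = r_p·cos α = 64.062500·cos 21.228° = 59.715665
roll angle φ = 5.481° = 0.09566150 rad
x = r_b·(cos φ + φ·sin φ) = 59.715665·(0.99542793 + 0.09566150·0.09551566) = 59.988273
y = r_b·(sin φ − φ·cos φ) = 59.715665·(0.09551566 − 0.09566150·0.99542793) = 0.017409

x=59.988273 y=0.017409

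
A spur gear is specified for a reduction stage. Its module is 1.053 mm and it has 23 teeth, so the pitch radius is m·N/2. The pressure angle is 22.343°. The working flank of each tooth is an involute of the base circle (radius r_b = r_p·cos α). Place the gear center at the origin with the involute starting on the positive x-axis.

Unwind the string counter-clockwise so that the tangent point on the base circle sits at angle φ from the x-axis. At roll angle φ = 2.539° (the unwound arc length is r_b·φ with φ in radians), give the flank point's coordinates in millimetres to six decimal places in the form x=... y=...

pitch radius r_p = m·N/2 = 1.053·23/2 = 12.109500
base radius r_b = r_p·cos α = 12.109500·cos 22.343° = 11.200375
roll angle φ = 2.539° = 0.04431391 rad
x = r_b·(cos φ + φ·sin φ) = 11.200375·(0.99901830 + 0.04431391·0.04429941) = 11.211367
y = r_b·(sin φ − φ·cos φ) = 11.200375·(0.04429941 − 0.04431391·0.99901830) = 0.000325

x=11.211367 y=0.000325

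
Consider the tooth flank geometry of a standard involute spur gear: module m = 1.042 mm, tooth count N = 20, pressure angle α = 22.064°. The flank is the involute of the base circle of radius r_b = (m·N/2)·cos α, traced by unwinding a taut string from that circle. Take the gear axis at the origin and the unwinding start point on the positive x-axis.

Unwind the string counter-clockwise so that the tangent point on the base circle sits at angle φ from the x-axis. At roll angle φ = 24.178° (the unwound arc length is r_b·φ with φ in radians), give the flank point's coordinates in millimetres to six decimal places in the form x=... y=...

x=10.478800 y=0.237605

pitch radius r_p = m·N/2 = 1.042·20/2 = 10.420000
base radius r_b = r_p·cos α = 10.420000·cos 22.064° = 9.656890
roll angle φ = 24.178° = 0.42198571 rad
x = r_b·(cos φ + φ·sin φ) = 9.656890·(0.91227745 + 0.42198571·0.40957277) = 10.478800
y = r_b·(sin φ − φ·cos φ) = 9.656890·(0.40957277 − 0.42198571·0.91227745) = 0.237605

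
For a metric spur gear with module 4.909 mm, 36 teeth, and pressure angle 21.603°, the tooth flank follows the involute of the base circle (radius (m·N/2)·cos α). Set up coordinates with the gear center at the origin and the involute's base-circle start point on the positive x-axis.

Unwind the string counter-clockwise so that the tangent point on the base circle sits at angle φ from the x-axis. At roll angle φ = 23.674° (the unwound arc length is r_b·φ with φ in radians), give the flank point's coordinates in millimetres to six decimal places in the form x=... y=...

x=88.871698 y=1.899014

pitch radius r_p = m·N/2 = 4.909·36/2 = 88.362000
base radius r_b = r_p·cos α = 88.362000·cos 21.603° = 82.155207
roll angle φ = 23.674° = 0.41318925 rad
x = r_b·(cos φ + φ·sin φ) = 82.155207·(0.91584490 + 0.41318925·0.40153222) = 88.871698
y = r_b·(sin φ − φ·cos φ) = 82.155207·(0.40153222 − 0.41318925·0.91584490) = 1.899014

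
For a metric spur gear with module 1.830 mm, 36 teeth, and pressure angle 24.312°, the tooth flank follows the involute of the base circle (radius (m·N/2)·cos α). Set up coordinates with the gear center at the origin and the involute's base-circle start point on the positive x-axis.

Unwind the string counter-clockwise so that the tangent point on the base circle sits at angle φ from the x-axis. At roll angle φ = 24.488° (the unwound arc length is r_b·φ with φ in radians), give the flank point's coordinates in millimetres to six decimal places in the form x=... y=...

x=32.636572 y=0.767026

pitch radius r_p = m·N/2 = 1.830·36/2 = 32.940000
base radius r_b = r_p·cos α = 32.940000·cos 24.312° = 30.018784
roll angle φ = 24.488° = 0.42739623 rad
x = r_b·(cos φ + φ·sin φ) = 30.018784·(0.91004810 + 0.42739623·0.41450265) = 32.636572
y = r_b·(sin φ − φ·cos φ) = 30.018784·(0.41450265 − 0.42739623·0.91004810) = 0.767026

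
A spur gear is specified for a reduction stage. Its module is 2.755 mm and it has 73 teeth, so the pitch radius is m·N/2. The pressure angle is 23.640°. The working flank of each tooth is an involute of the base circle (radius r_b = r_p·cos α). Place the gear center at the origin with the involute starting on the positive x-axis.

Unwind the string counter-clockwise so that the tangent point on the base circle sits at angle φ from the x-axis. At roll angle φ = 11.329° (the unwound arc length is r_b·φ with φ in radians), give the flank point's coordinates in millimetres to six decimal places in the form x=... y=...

x=93.902220 y=0.236448

pitch radius r_p = m·N/2 = 2.755·73/2 = 100.557500
base radius r_b = r_p·cos α = 100.557500·cos 23.640° = 92.119017
roll angle φ = 11.329° = 0.19772835 rad
x = r_b·(cos φ + φ·sin φ) = 92.119017·(0.98051536 + 0.19772835·0.19644245) = 93.902220
y = r_b·(sin φ − φ·cos φ) = 92.119017·(0.19644245 − 0.19772835·0.98051536) = 0.236448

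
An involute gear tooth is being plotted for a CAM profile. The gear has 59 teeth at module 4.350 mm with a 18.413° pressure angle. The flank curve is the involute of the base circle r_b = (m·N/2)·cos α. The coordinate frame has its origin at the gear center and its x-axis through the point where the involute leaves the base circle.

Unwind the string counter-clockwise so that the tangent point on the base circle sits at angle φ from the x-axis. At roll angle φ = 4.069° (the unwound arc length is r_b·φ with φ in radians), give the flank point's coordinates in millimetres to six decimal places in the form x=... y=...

pitch radius r_p = m·N/2 = 4.350·59/2 = 128.325000
base radius r_b = r_p·cos α = 128.325000·cos 18.413° = 121.755321
roll angle φ = 4.069° = 0.07101745 rad
x = r_b·(cos φ + φ·sin φ) = 121.755321·(0.99747932 + 0.07101745·0.07095777) = 122.061969
y = r_b·(sin φ − φ·cos φ) = 121.755321·(0.07095777 − 0.07101745·0.99747932) = 0.014529

x=122.061969 y=0.014529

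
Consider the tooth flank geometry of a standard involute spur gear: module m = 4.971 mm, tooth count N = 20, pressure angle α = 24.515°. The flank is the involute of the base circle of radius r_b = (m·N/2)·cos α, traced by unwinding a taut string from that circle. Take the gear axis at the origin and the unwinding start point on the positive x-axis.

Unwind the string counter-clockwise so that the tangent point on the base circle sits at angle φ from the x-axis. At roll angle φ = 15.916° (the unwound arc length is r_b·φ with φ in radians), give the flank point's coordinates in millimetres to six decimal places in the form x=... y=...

x=46.940304 y=0.320680

pitch radius r_p = m·N/2 = 4.971·20/2 = 49.710000
base radius r_b = r_p·cos α = 49.710000·cos 24.515° = 45.228776
roll angle φ = 15.916° = 0.27778660 rad
x = r_b·(cos φ + φ·sin φ) = 45.228776·(0.96166477 + 0.27778660·0.27422778) = 46.940304
y = r_b·(sin φ − φ·cos φ) = 45.228776·(0.27422778 − 0.27778660·0.96166477) = 0.320680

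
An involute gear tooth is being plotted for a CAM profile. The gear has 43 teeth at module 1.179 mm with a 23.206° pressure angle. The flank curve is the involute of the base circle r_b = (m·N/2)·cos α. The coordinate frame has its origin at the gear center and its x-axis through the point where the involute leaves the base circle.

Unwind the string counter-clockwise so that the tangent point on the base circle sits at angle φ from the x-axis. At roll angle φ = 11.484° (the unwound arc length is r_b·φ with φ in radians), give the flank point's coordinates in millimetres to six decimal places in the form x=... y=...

pitch radius r_p = m·N/2 = 1.179·43/2 = 25.348500
base radius r_b = r_p·cos α = 25.348500·cos 23.206° = 23.297656
roll angle φ = 11.484° = 0.20043361 rad
x = r_b·(cos φ + φ·sin φ) = 23.297656·(0.97998034 + 0.20043361·0.19909428) = 23.760942
y = r_b·(sin φ − φ·cos φ) = 23.297656·(0.19909428 − 0.20043361·0.97998034) = 0.062281

x=23.760942 y=0.062281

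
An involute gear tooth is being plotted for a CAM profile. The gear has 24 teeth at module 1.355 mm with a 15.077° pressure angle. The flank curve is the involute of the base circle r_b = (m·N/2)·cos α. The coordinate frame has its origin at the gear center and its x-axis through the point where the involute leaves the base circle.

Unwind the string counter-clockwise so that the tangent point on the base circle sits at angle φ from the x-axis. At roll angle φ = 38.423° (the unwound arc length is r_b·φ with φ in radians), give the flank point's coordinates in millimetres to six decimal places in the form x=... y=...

pitch radius r_p = m·N/2 = 1.355·24/2 = 16.260000
base radius r_b = r_p·cos α = 16.260000·cos 15.077° = 15.700284
roll angle φ = 38.423° = 0.67060786 rad
x = r_b·(cos φ + φ·sin φ) = 15.700284·(0.78344405 + 0.67060786·0.62146232) = 18.843506
y = r_b·(sin φ − φ·cos φ) = 15.700284·(0.62146232 − 0.67060786·0.78344405) = 1.508461

x=18.843506 y=1.508461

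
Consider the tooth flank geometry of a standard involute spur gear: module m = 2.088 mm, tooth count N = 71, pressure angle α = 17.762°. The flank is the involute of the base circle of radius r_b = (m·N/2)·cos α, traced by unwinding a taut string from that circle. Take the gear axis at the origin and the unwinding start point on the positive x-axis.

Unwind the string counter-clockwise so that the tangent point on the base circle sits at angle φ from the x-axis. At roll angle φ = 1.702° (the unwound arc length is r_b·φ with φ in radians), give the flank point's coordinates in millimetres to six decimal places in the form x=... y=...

x=70.621790 y=0.000617

pitch radius r_p = m·N/2 = 2.088·71/2 = 74.124000
base radius r_b = r_p·cos α = 74.124000·cos 17.762° = 70.590652
roll angle φ = 1.702° = 0.02970550 rad
x = r_b·(cos φ + φ·sin φ) = 70.590652·(0.99955882 + 0.02970550·0.02970114) = 70.621790
y = r_b·(sin φ − φ·cos φ) = 70.590652·(0.02970114 − 0.02970550·0.99955882) = 0.000617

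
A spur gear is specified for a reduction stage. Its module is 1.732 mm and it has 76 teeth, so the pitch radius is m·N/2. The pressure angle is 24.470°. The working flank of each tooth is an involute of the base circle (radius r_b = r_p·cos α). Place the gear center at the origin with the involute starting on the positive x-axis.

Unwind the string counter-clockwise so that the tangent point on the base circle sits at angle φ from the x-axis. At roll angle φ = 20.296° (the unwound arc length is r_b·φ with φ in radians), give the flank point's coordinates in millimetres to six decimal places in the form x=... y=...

pitch radius r_p = m·N/2 = 1.732·76/2 = 65.816000
base radius r_b = r_p·cos α = 65.816000·cos 24.470° = 59.904294
roll angle φ = 20.296° = 0.35423202 rad
x = r_b·(cos φ + φ·sin φ) = 59.904294·(0.93791315 + 0.35423202·0.34687017) = 63.545617
y = r_b·(sin φ − φ·cos φ) = 59.904294·(0.34687017 − 0.35423202·0.93791315) = 0.876478

x=63.545617 y=0.876478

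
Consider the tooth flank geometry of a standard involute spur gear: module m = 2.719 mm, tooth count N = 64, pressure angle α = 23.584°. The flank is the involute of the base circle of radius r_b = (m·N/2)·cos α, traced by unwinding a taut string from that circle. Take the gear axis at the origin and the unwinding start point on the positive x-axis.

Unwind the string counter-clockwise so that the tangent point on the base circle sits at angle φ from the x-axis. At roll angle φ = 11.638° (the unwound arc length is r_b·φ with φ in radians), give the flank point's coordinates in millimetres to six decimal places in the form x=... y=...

x=81.368666 y=0.221836

pitch radius r_p = m·N/2 = 2.719·64/2 = 87.008000
base radius r_b = r_p·cos α = 87.008000·cos 23.584° = 79.740613
roll angle φ = 11.638° = 0.20312142 rad
x = r_b·(cos φ + φ·sin φ) = 79.740613·(0.97944167 + 0.20312142·0.20172756) = 81.368666
y = r_b·(sin φ − φ·cos φ) = 79.740613·(0.20172756 − 0.20312142·0.97944167) = 0.221836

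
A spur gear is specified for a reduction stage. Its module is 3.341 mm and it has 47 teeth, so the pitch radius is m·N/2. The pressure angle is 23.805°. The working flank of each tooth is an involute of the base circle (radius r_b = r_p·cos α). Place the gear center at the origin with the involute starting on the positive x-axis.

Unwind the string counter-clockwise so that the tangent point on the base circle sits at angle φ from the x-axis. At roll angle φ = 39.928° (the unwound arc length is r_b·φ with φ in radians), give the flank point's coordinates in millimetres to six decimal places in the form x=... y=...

pitch radius r_p = m·N/2 = 3.341·47/2 = 78.513500
base radius r_b = r_p·cos α = 78.513500·cos 23.805° = 71.833921
roll angle φ = 39.928° = 0.69687506 rad
x = r_b·(cos φ + φ·sin φ) = 71.833921·(0.76685159 + 0.69687506·0.64182446) = 87.215219
y = r_b·(sin φ − φ·cos φ) = 71.833921·(0.64182446 − 0.69687506·0.76685159) = 7.716738

x=87.215219 y=7.716738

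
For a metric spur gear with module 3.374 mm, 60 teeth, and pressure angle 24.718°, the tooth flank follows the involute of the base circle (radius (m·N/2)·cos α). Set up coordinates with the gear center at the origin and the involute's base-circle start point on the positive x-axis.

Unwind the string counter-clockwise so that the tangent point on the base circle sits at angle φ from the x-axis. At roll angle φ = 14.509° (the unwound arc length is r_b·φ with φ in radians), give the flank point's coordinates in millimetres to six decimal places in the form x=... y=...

pitch radius r_p = m·N/2 = 3.374·60/2 = 101.220000
base radius r_b = r_p·cos α = 101.220000·cos 24.718° = 91.945905
roll angle φ = 14.509° = 0.25322982 rad
x = r_b·(cos φ + φ·sin φ) = 91.945905·(0.96810830 + 0.25322982·0.25053208) = 94.846844
y = r_b·(sin φ − φ·cos φ) = 91.945905·(0.25053208 − 0.25322982·0.96810830) = 0.494502

x=94.846844 y=0.494502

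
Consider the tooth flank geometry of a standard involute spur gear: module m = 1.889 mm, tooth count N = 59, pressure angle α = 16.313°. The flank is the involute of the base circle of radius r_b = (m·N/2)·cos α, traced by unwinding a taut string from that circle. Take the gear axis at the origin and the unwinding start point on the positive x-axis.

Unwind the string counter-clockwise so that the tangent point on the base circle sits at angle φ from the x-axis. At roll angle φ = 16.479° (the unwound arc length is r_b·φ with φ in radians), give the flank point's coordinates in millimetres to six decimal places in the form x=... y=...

pitch radius r_p = m·N/2 = 1.889·59/2 = 55.725500
base radius r_b = r_p·cos α = 55.725500·cos 16.313° = 53.482080
roll angle φ = 16.479° = 0.28761281 rad
x = r_b·(cos φ + φ·sin φ) = 53.482080·(0.95892377 + 0.28761281·0.28366390) = 55.648593
y = r_b·(sin φ − φ·cos φ) = 53.482080·(0.28366390 − 0.28761281·0.95892377) = 0.420644

x=55.648593 y=0.420644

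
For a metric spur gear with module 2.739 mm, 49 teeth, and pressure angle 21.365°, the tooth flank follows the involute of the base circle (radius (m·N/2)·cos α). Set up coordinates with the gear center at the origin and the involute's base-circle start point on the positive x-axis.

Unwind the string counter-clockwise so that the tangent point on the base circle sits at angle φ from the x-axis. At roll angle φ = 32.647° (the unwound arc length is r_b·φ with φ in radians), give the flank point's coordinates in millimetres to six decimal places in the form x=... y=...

x=71.830136 y=3.730028

pitch radius r_p = m·N/2 = 2.739·49/2 = 67.105500
base radius r_b = r_p·cos α = 67.105500·cos 21.365° = 62.493912
roll angle φ = 32.647° = 0.56979764 rad
x = r_b·(cos φ + φ·sin φ) = 62.493912·(0.84201016 + 0.56979764·0.53946167) = 71.830136
y = r_b·(sin φ − φ·cos φ) = 62.493912·(0.53946167 − 0.56979764·0.84201016) = 3.730028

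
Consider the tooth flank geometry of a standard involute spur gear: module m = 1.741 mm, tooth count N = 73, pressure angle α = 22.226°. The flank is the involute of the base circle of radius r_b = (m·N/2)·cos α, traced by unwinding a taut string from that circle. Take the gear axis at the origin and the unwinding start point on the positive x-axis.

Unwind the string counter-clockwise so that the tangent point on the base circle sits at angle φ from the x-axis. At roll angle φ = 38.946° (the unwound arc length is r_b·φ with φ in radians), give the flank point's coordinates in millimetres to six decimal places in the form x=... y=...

pitch radius r_p = m·N/2 = 1.741·73/2 = 63.546500
base radius r_b = r_p·cos α = 63.546500·cos 22.226° = 58.824933
roll angle φ = 38.946° = 0.67973593 rad
x = r_b·(cos φ + φ·sin φ) = 58.824933·(0.77773874 + 0.67973593·0.62858767) = 70.884772
y = r_b·(sin φ − φ·cos φ) = 58.824933·(0.62858767 − 0.67973593·0.77773874) = 5.878417

x=70.884772 y=5.878417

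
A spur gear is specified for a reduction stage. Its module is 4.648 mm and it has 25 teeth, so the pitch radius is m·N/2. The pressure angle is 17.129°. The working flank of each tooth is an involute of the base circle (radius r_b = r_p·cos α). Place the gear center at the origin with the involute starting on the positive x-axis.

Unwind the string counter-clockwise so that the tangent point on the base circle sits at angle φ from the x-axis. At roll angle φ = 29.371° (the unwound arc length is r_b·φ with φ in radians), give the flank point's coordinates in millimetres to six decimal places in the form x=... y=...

x=62.345771 y=2.428196

pitch radius r_p = m·N/2 = 4.648·25/2 = 58.100000
base radius r_b = r_p·cos α = 58.100000·cos 17.129° = 55.522920
roll angle φ = 29.371° = 0.51262065 rad
x = r_b·(cos φ + φ·sin φ) = 55.522920·(0.87146217 + 0.51262065·0.49046273) = 62.345771
y = r_b·(sin φ − φ·cos φ) = 55.522920·(0.49046273 − 0.51262065·0.87146217) = 2.428196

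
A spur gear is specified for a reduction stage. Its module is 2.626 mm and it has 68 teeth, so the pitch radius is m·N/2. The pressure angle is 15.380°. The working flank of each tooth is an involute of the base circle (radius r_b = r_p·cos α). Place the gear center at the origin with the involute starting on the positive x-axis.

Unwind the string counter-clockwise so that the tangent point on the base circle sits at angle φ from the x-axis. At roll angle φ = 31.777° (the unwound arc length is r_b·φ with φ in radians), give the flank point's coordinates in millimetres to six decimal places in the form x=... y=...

pitch radius r_p = m·N/2 = 2.626·68/2 = 89.284000
base radius r_b = r_p·cos α = 89.284000·cos 15.380° = 86.086565
roll angle φ = 31.777° = 0.55461328 rad
x = r_b·(cos φ + φ·sin φ) = 86.086565·(0.85010416 + 0.55461328·0.52661458) = 98.325630
y = r_b·(sin φ − φ·cos φ) = 86.086565·(0.52661458 − 0.55461328·0.85010416) = 4.746429

x=98.325630 y=4.746429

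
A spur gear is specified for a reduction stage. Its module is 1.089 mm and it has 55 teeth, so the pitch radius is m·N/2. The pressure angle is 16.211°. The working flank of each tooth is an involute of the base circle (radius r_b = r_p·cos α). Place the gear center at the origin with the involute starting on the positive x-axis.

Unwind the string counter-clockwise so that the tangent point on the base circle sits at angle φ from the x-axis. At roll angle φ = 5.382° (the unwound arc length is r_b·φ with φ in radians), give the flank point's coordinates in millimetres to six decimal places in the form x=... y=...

x=28.883379 y=0.007938

pitch radius r_p = m·N/2 = 1.089·55/2 = 29.947500
base radius r_b = r_p·cos α = 29.947500·cos 16.211° = 28.756791
roll angle φ = 5.382° = 0.09393362 rad
x = r_b·(cos φ + φ·sin φ) = 28.756791·(0.99559148 + 0.09393362·0.09379554) = 28.883379
y = r_b·(sin φ − φ·cos φ) = 28.756791·(0.09379554 − 0.09393362·0.99559148) = 0.007938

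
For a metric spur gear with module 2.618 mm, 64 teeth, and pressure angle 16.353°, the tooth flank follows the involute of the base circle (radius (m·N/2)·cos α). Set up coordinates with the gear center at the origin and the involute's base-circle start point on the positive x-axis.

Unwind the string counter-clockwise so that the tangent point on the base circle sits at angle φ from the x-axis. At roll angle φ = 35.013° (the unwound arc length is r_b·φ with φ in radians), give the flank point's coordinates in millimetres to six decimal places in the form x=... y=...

x=94.023972 y=5.889500

pitch radius r_p = m·N/2 = 2.618·64/2 = 83.776000
base radius r_b = r_p·cos α = 83.776000·cos 16.353° = 80.386864
roll angle φ = 35.013° = 0.61109213 rad
x = r_b·(cos φ + φ·sin φ) = 80.386864·(0.81902188 + 0.61109213·0.57376228) = 94.023972
y = r_b·(sin φ − φ·cos φ) = 80.386864·(0.57376228 − 0.61109213·0.81902188) = 5.889500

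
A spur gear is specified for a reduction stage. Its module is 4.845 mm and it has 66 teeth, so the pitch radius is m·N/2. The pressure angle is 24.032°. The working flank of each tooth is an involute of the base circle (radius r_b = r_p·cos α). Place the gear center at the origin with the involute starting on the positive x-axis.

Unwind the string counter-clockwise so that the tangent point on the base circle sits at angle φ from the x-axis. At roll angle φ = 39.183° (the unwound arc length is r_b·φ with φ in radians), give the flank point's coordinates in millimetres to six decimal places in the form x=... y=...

x=176.282739 y=14.852000

pitch radius r_p = m·N/2 = 4.845·66/2 = 159.885000
base radius r_b = r_p·cos α = 159.885000·cos 24.032° = 146.025873
roll angle φ = 39.183° = 0.68387236 rad
x = r_b·(cos φ + φ·sin φ) = 146.025873·(0.77513198 + 0.68387236·0.63179934) = 176.282739
y = r_b·(sin φ − φ·cos φ) = 146.025873·(0.63179934 − 0.68387236·0.77513198) = 14.852000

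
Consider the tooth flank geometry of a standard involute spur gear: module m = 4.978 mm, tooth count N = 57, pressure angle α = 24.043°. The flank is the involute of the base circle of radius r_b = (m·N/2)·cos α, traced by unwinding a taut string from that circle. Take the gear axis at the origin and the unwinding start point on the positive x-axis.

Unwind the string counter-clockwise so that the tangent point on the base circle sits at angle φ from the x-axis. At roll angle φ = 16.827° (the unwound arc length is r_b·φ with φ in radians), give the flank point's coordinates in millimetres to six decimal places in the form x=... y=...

x=135.031750 y=1.084589

pitch radius r_p = m·N/2 = 4.978·57/2 = 141.873000
base radius r_b = r_p·cos α = 141.873000·cos 24.043° = 129.564091
roll angle φ = 16.827° = 0.29368655 rad
x = r_b·(cos φ + φ·sin φ) = 129.564091·(0.95718319 + 0.29368655·0.28948289) = 135.031750
y = r_b·(sin φ − φ·cos φ) = 129.564091·(0.28948289 − 0.29368655·0.95718319) = 1.084589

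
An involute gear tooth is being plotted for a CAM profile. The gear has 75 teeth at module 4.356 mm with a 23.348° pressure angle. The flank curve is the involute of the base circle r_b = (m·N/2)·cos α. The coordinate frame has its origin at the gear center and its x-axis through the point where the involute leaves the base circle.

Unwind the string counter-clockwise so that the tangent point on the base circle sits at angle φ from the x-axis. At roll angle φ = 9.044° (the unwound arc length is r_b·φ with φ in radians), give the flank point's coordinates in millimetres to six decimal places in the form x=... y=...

pitch radius r_p = m·N/2 = 4.356·75/2 = 163.350000
base radius r_b = r_p·cos α = 163.350000·cos 23.348° = 149.974034
roll angle φ = 9.044° = 0.15784758 rad
x = r_b·(cos φ + φ·sin φ) = 149.974034·(0.98756792 + 0.15784758·0.15719291) = 151.830778
y = r_b·(sin φ − φ·cos φ) = 149.974034·(0.15719291 − 0.15784758·0.98756792) = 0.196122

x=151.830778 y=0.196122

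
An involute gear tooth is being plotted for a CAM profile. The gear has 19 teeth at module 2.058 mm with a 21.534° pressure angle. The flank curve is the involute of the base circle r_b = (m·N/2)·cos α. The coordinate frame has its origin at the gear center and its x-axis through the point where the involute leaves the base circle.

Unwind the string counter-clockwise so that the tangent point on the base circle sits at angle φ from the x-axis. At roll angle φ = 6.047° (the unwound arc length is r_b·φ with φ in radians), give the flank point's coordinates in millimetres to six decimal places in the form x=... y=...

x=18.287343 y=0.007119

pitch radius r_p = m·N/2 = 2.058·19/2 = 19.551000
base radius r_b = r_p·cos α = 19.551000·cos 21.534° = 18.186339
roll angle φ = 6.047° = 0.10554006 rad
x = r_b·(cos φ + φ·sin φ) = 18.186339·(0.99443582 + 0.10554006·0.10534424) = 18.287343
y = r_b·(sin φ − φ·cos φ) = 18.186339·(0.10534424 − 0.10554006·0.99443582) = 0.007119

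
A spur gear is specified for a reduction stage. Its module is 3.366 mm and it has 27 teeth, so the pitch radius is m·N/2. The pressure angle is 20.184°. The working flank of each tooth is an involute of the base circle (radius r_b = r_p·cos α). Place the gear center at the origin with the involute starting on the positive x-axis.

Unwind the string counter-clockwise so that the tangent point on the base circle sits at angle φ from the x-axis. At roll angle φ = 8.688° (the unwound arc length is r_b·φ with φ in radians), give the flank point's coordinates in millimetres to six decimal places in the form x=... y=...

pitch radius r_p = m·N/2 = 3.366·27/2 = 45.441000
base radius r_b = r_p·cos α = 45.441000·cos 20.184° = 42.650441
roll angle φ = 8.688° = 0.15163421 rad
x = r_b·(cos φ + φ·sin φ) = 42.650441·(0.98852555 + 0.15163421·0.15105379) = 43.137956
y = r_b·(sin φ − φ·cos φ) = 42.650441·(0.15105379 − 0.15163421·0.98852555) = 0.049453

x=43.137956 y=0.049453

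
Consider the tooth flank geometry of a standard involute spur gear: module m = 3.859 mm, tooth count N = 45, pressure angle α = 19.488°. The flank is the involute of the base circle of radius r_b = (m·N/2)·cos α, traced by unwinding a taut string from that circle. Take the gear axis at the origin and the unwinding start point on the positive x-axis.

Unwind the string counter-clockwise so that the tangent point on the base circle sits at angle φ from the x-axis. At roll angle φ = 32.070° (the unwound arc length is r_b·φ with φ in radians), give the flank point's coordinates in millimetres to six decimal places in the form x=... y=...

x=93.688430 y=4.636349

pitch radius r_p = m·N/2 = 3.859·45/2 = 86.827500
base radius r_b = r_p·cos α = 86.827500·cos 19.488° = 81.853273
roll angle φ = 32.070° = 0.55972709 rad
x = r_b·(cos φ + φ·sin φ) = 81.853273·(0.84740004 + 0.55972709·0.53095495) = 93.688430
y = r_b·(sin φ − φ·cos φ) = 81.853273·(0.53095495 − 0.55972709·0.84740004) = 4.636349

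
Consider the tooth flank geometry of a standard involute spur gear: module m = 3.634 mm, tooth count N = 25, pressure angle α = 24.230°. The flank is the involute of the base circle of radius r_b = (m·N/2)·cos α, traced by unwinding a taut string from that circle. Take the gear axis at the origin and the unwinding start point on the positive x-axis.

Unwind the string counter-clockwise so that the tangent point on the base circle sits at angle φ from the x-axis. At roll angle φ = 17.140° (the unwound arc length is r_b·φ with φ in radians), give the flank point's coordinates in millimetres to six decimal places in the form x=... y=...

pitch radius r_p = m·N/2 = 3.634·25/2 = 45.425000
base radius r_b = r_p·cos α = 45.425000·cos 24.230° = 41.423301
roll angle φ = 17.140° = 0.29914943 rad
x = r_b·(cos φ + φ·sin φ) = 41.423301·(0.95558750 + 0.29914943·0.29470752) = 43.235533
y = r_b·(sin φ − φ·cos φ) = 41.423301·(0.29470752 − 0.29914943·0.95558750) = 0.366350

x=43.235533 y=0.366350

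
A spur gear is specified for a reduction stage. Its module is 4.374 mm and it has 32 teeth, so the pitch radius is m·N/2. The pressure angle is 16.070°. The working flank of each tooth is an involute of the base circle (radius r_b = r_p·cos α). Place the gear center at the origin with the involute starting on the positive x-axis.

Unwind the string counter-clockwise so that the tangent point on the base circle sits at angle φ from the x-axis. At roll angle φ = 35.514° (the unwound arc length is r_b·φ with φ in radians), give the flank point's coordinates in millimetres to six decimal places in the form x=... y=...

x=78.953233 y=5.135934

pitch radius r_p = m·N/2 = 4.374·32/2 = 69.984000
base radius r_b = r_p·cos α = 69.984000·cos 16.070° = 67.249321
roll angle φ = 35.514° = 0.61983623 rad
x = r_b·(cos φ + φ·sin φ) = 67.249321·(0.81397360 + 0.61983623·0.58090186) = 78.953233
y = r_b·(sin φ − φ·cos φ) = 67.249321·(0.58090186 − 0.61983623·0.81397360) = 5.135934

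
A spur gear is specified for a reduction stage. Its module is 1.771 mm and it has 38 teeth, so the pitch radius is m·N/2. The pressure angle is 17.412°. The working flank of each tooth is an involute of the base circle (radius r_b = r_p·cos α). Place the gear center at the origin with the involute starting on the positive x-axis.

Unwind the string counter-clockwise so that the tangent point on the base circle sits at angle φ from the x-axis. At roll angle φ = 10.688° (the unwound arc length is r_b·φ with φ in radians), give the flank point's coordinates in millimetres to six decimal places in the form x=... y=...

pitch radius r_p = m·N/2 = 1.771·38/2 = 33.649000
base radius r_b = r_p·cos α = 33.649000·cos 17.412° = 32.107125
roll angle φ = 10.688° = 0.18654079 rad
x = r_b·(cos φ + φ·sin φ) = 32.107125·(0.98265166 + 0.18654079·0.18546081) = 32.660898
y = r_b·(sin φ − φ·cos φ) = 32.107125·(0.18546081 − 0.18654079·0.98265166) = 0.069229

x=32.660898 y=0.069229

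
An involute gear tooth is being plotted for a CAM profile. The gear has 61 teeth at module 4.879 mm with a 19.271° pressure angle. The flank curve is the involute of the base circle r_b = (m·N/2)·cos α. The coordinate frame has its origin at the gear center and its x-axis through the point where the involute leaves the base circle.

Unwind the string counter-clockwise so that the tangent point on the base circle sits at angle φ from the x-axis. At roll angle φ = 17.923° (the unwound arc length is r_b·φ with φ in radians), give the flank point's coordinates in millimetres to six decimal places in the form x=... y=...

x=147.177010 y=1.419303

pitch radius r_p = m·N/2 = 4.879·61/2 = 148.809500
base radius r_b = r_p·cos α = 148.809500·cos 19.271° = 140.471424
roll angle φ = 17.923° = 0.31281536 rad
x = r_b·(cos φ + φ·sin φ) = 140.471424·(0.95147095 + 0.31281536·0.30773859) = 147.177010
y = r_b·(sin φ − φ·cos φ) = 140.471424·(0.30773859 − 0.31281536·0.95147095) = 1.419303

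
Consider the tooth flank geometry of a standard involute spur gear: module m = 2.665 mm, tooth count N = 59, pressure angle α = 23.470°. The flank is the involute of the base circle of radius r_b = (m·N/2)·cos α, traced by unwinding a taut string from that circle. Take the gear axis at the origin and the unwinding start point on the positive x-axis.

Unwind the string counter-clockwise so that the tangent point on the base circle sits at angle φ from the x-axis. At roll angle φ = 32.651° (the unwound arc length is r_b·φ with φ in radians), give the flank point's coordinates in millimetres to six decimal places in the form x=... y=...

x=82.889106 y=4.305726

pitch radius r_p = m·N/2 = 2.665·59/2 = 78.617500
base radius r_b = r_p·cos α = 78.617500·cos 23.470° = 72.113375
roll angle φ = 32.651° = 0.56986745 rad
x = r_b·(cos φ + φ·sin φ) = 72.113375·(0.84197249 + 0.56986745·0.53952045) = 82.889106
y = r_b·(sin φ − φ·cos φ) = 72.113375·(0.53952045 − 0.56986745·0.84197249) = 4.305726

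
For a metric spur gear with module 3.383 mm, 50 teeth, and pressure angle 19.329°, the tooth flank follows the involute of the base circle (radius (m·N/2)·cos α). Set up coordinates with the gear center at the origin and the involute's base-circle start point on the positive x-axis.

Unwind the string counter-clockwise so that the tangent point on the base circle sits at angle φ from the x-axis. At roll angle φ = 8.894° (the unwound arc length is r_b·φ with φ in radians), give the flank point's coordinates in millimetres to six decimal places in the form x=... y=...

pitch radius r_p = m·N/2 = 3.383·50/2 = 84.575000
base radius r_b = r_p·cos α = 84.575000·cos 19.329° = 79.807807
roll angle φ = 8.894° = 0.15522958 rad
x = r_b·(cos φ + φ·sin φ) = 79.807807·(0.98797606 + 0.15522958·0.15460693) = 80.763556
y = r_b·(sin φ − φ·cos φ) = 79.807807·(0.15460693 − 0.15522958·0.98797606) = 0.099266

x=80.763556 y=0.099266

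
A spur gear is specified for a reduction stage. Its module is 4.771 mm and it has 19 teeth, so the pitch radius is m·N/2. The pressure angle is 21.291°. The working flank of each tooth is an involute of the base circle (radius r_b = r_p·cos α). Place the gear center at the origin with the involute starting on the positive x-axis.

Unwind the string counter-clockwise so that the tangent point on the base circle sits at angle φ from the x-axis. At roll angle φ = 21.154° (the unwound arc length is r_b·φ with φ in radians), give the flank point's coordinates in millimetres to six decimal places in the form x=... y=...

pitch radius r_p = m·N/2 = 4.771·19/2 = 45.324500
base radius r_b = r_p·cos α = 45.324500·cos 21.291° = 42.231025
roll angle φ = 21.154° = 0.36920695 rad
x = r_b·(cos φ + φ·sin φ) = 42.231025·(0.93261383 + 0.36920695·0.36087594) = 45.012011
y = r_b·(sin φ − φ·cos φ) = 42.231025·(0.36087594 − 0.36920695·0.93261383) = 0.698857

x=45.012011 y=0.698857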